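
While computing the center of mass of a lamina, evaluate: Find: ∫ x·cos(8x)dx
By parts: u = x, dv = cos(8x) dx
du = dx, v = sin(8x)/8
= x·sin(8x)/8+cos(8x)/8²+C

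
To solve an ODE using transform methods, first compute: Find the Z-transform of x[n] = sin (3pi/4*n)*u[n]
Z{sin(w0 * n) * u[n]} = z * sin(w0)/(z^2 - 2z * cos(w0) + 1)
With w0 = 3pi/4: X(z) = z * sin(3pi/4)/(z^2 - 2z * cos(3pi/4) + 1)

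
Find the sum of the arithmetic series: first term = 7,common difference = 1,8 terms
Last term: a_n=7 + (8 - 1)·1=14
Sum=n(a_1 + a_n)/2=8(7 + 14)/2=84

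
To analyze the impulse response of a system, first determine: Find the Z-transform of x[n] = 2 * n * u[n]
Z{n*u[n]}=z/(z-1)^2
By linearity: Z{2*n*u[n]}=2z/(z-1)^2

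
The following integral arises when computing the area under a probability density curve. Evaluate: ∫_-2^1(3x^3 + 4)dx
Step 1: Find antiderivative F(x) = (3/4)x^4+4x
Step 2: F(1) - F(-2) = 19/4 - (4) = 3/4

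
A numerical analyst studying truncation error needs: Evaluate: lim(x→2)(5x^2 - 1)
Polynomial is continuous, so substitute x=2:
5·2^2-1=19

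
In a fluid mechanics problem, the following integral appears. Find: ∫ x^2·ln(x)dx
By parts: u=ln(x), dv=x^2 dx
du=1/x dx, v=x^3/3
=x^3·ln(x)/3 - ∫ x^2/3 dx
=x^3·ln(x)/3 - x^3/9 + C

Answer: x^3(ln(x)/3 - 1/9) + C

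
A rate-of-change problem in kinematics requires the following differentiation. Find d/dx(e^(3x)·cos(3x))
Product rule: (fg)'=f'g+fg'
f=e^(3x), f'=3·e^(3x)
g=cos(3x), g'=-3·sin(3x)

Answer: 3·e^(3x)·cos(3x)-3·e^(3x)·sin(3x)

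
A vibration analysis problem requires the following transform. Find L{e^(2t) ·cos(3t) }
First shifting: L{e^(at)f(t)}=F(s-a)
L{cos(3t)}=s/(s²+9)
Shift: (s-2)/((s-2)²+9)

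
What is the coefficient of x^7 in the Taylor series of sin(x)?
sin(x)=Σ (-1)^k x^(2k+1)/(2k+1)!
For x^7: (-1)^3/7!=-1/5040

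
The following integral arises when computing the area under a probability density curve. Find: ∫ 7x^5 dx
Using power rule: ∫ 7x^5 dx = 7/6 x^6+C = (7/6)x^6+C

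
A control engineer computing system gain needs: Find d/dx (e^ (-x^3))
Chain rule: d/dx[e^u]=e^u · u' where u=-x^3
u'=-3x^2

Answer: -3x^2·e^(-x^3)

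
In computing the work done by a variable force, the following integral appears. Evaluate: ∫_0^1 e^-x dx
Antiderivative: -e^-x
Evaluate: -(e^-1-1)

Answer: (e^-1-1)/(-1)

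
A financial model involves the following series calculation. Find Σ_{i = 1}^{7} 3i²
= 3·n(n + 1)(2n + 1)/6 = 3·7·8·15/6 = 420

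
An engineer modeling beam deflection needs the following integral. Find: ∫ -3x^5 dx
Using power rule: ∫ -3x^5 dx = -3/6 x^6 + C = (-1/2)x^6 + C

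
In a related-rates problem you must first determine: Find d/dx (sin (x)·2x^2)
Product rule: (fg)'=f'g+fg'
f=sin(x), f'=cos(x)
g=2x^2, g'=4x

Answer: 2·cos(x)·x^2+4·sin(x)·x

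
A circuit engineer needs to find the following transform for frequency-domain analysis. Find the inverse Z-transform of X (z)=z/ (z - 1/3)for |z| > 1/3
Standard pair: z/(z-a) <-> a^n*u[n] for causal signals
With a=1/3: x[n]=(1/3)^n*u[n]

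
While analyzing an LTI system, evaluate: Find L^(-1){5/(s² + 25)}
L^(-1){w/(s² + w²)} = sin(wt)
Here w = 5

Answer: sin(5t)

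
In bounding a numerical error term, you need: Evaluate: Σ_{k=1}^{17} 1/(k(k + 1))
Partial fractions: 1/(k(k + 1))=1/k - 1/(k + 1)
Telescoping sum: 1(1 - 1/18)=1·17/18

Answer: 17/18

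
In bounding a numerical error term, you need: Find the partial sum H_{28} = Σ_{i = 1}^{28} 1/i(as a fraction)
H_28 = 1 + 1/2 + 1/3 + ... + 1/28
= 315404588903/80313433200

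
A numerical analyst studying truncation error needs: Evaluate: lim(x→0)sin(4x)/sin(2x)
sin(u) ≈ u for small u:
sin(4x)/sin(2x) ≈ 4x/(2x)=4/2

Answer: 2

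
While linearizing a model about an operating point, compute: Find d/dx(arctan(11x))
d/dx[arctan(u)]=u'/(1 + u²), u=11x, u'=11

Answer: 11/(1 + 121x²)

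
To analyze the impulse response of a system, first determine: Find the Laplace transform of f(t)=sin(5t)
L{sin(wt)}=w/(s²+w²)
L{sin(5t)}=5/(s²+25)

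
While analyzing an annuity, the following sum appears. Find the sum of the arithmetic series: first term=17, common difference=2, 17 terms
Last term: a_n = 17 + (17 - 1)·2 = 49
Sum = n(a_1 + a_n)/2 = 17(17 + 49)/2 = 561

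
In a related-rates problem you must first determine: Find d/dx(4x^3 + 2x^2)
Power rule: d/dx(ax^n)=n·a·x^(n-1)
Term by term: 12·x^2+4·x

Answer: 12x^2+4x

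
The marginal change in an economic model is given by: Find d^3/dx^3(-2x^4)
Apply power rule 3 times:
d^1: -8x^3
d^2: -24x^2
d^3: -48x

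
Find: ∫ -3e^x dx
Since d/dx[e^x]=+e^x, we get -3e^x+C

Answer: -3e^x+C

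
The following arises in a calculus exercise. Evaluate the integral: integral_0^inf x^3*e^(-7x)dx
This is a Gamma integral. Substitute u = 7x (du = 7 dx):
integral_0^inf x^3 * e^(-7x) dx = (1/7^4) integral_0^inf u^3 * e^(-u) du
= Gamma(4)/7^4 = 3!/7^4 = 6/2401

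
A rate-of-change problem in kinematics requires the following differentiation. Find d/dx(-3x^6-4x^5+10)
Power rule: d/dx(ax^n)=n·a·x^(n-1)
Term by term: -18·x^5-20·x^4

Answer: -18x^5-20x^4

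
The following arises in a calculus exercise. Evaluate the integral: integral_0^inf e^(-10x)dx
integral_0^inf e^(-10x) dx = [-1/10 * e^(-10x)]_0^inf
= 0 - (-1/10) = 1/10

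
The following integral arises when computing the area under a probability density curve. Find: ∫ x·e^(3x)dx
Integration by parts: u=x, dv=e^(3x) dx
du=dx, v=e^(3x)/3
=x·e^(3x)/3 - ∫ e^(3x)/3 dx
=x·e^(3x)/3 - e^(3x)/9 + C

Answer: e^(3x)(x/3 - 1/9) + C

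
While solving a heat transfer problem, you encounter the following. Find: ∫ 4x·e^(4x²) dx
Let u=4x², du=8x dx
∫ (1/2)e^u du=e^u/2 + C

Answer: e^(4x²)/2 + C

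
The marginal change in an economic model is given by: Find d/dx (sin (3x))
Chain rule: d/dx[sin(u)]=cos(u)·u' where u=3x
u'=3

Answer: 3·cos(3x)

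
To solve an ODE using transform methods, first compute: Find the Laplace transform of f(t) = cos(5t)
L{cos(wt)}=s/(s²+w²)
L{cos(5t)}=s/(s²+25)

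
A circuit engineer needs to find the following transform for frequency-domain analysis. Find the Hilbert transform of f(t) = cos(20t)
The Hilbert transform shifts each frequency component by -pi/2.
H{cos(wt)} = sin(wt)
With w = 20: H{cos(20t)} = sin(20t)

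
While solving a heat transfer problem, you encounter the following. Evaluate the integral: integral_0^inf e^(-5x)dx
integral_0^inf e^(-5x) dx = [-1/5*e^(-5x)]_0^inf
= 0 - (-1/5) = 1/5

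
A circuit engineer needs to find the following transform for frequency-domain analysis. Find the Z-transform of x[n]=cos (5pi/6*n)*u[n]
Z{cos(w0*n)*u[n]}=z(z - cos(w0))/(z^2-2z*cos(w0)+1)
With w0=5pi/6: X(z)=z(z - cos(5pi/6))/(z^2-2z*cos(5pi/6)+1)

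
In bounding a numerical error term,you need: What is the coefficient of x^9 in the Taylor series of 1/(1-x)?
1/(1-x) = Σ x^n for |x|<1
All coefficients are 1

Answer: 1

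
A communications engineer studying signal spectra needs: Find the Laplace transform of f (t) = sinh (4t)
L{sinh(at)}=a/(s²-a²)
L{sinh(4t)}=4/(s²-16)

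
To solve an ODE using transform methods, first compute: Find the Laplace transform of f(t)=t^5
L{t^n}=n!/s^(n + 1)
L{t^5}=5!/s^6=120/s^6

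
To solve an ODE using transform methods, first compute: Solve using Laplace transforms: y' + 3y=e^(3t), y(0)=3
Take L: sY - 3 + 3Y=1/(s-3)
Y(s + 3)=1/(s-3) + 3
Y=1/((s-3)(s + 3)) + 3/(s + 3)
Partial fractions: 1/((s-3)(s + 3))=(1/6)/(s-3) - (1/6)/(s + 3)
So Y=(1/6)/(s-3) + (17/6)/(s + 3)
Inverse Laplace transform (L^(-1){1/(s-3)}=e^(3t), L^(-1){1/(s + 3)}=e^(-3t)):

Answer: y(t)=(1/6)·e^(3t) + (17/6)·e^(-3t)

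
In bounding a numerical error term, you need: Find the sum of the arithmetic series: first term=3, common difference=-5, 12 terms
Last term: a_n = 3 + (12 - 1)·-5 = -52
Sum = n(a_1 + a_n)/2 = 12(3 + (-52))/2 = -294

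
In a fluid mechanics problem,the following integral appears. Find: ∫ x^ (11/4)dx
Power rule: ∫ x^(11/4) dx = x^(15/4)/(15/4)+C

Answer: (4/15)·x^(15/4)+C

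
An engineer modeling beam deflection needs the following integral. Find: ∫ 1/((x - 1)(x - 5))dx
Partial fractions: 1/((x-1)(x-5))=A/(x-1)+B/(x-5)
A=-1/4, B=1/4
∫ [-1/4· 1/(x-1)+1/4· 1/(x-5)] dx
=(1/4)[ln|x-5| - ln|x-1|]+C

Answer: (1/4)·ln|(x-5)/(x-1)|+C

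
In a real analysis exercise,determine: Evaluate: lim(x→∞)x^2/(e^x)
Apply L'Hôpital 2 times (∞/∞ each time):
Eventually get 2!/(e^x) → 0

Answer: 0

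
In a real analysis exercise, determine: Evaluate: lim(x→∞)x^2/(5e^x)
Apply L'Hôpital 2 times (∞/∞ each time):
Eventually get 2!/(5e^x) → 0

Answer: 0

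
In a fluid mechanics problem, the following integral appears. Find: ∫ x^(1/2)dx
Power rule: ∫ x^(1/2) dx=x^(3/2)/(3/2)+C

Answer: (2/3)·x^(3/2)+C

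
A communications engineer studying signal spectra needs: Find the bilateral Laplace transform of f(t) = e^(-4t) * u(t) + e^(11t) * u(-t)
For e^(-4t) * u(t): L = 1/(s + 4), Re(s) > -4
For e^(11t) * u(-t): L = -1/(s-11), Re(s) < 11
Combined: F(s) = 1/(s + 4) - 1/(s-11), -4 < Re(s) < 11

Answer: 1/(s + 4) - 1/(s-11), ROC: -4 < Re(s) < 11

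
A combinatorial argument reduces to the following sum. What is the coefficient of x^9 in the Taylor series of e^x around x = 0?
Taylor series of e^x = Σ x^n/n!
Coefficient of x^9 = 1/9! = 1/362880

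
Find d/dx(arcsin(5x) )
d/dx[arcsin(u)]=u'/√(1-u²), u=5x, u'=5

Answer: 5/√(1-25x²)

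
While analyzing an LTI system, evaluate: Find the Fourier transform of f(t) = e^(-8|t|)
Using the standard pair: F{e^(-a|t|)}=2a/(a^2+omega^2)
With a=8: F(omega)=16/(64+omega^2)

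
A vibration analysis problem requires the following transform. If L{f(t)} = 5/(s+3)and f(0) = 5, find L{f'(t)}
L{f'(t)} = s·F(s) - f(0) = 5s/(s + 3) - 5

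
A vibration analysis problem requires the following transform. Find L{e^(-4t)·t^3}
First shifting: L{e^(at)f(t)}=F(s-a)
L{t^3}=6/s^4
Shift s → s+4: 6/(s+4)^4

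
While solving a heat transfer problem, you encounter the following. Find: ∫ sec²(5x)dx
Since d/dx[tan(5x)]=5sec²(5x), integral=tan(5x)/5+C

Answer: (1/5)tan(5x)+C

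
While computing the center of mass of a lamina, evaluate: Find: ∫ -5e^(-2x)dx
Since d/dx[e^(-2x)] = -2e^(-2x), we get 5/2 e^(-2x) + C

Answer: (5/2)e^(-2x) + C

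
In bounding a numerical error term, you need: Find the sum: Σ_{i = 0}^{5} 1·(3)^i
Geometric series: S = a(1 - r^n)/(1 - r)
a = 1, r = 3, n = 6
S = 1(1 - 729)/-2 = 364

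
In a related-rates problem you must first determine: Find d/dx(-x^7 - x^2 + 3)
Power rule: d/dx(ax^n)=n·a·x^(n-1)
Term by term: -7·x^6-2·x

Answer: -7x^6-2x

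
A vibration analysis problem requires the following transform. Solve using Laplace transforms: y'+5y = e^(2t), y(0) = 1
Take L: sY - 1+5Y=1/(s-2)
Y(s+5)=1/(s-2)+1
Y=1/((s-2)(s+5))+1/(s+5)
Partial fractions: 1/((s-2)(s+5))=(1/7)/(s-2) - (1/7)/(s+5)
So Y=(1/7)/(s-2)+(6/7)/(s+5)
Inverse Laplace transform (L^(-1){1/(s-2)}=e^(2t), L^(-1){1/(s+5)}=e^(-5t)):

Answer: y(t)=(1/7)·e^(2t)+(6/7)·e^(-5t)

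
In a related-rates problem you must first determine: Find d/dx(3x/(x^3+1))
Quotient rule: (f/g)' = (f'g - fg')/g²
f = 3x, f' = 3
g = x^3+1, g' = 3x^2

Answer: (3·(x^3+1)-9x^3)/(x^3+1)²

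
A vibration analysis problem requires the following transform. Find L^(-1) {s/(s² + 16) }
L^(-1){s/(s²+w²)} = cos(wt)
Here w = 4

Answer: cos(4t)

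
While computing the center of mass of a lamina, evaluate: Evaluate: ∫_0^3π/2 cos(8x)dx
Antiderivative: sin(8x)/8
Evaluate at bounds: [sin(8·3π/2)/8] - [sin(8·0)/8]
= ((0) - (0))/8 = 0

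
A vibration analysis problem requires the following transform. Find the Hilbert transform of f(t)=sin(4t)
The Hilbert transform shifts each frequency component by -pi/2.
H{sin(wt)}=-cos(wt)
With w=4: H{sin(4t)}=-cos(4t)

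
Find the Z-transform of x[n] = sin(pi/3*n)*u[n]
Z{sin(w0*n)*u[n]}=z*sin(w0)/(z^2 - 2z*cos(w0) + 1)
With w0=pi/3: X(z)=z*sin(pi/3)/(z^2 - 2z*cos(pi/3) + 1)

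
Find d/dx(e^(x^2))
Chain rule: d/dx[e^u]=e^u · u' where u=x^2
u'=2x

Answer: 2x·e^(x^2)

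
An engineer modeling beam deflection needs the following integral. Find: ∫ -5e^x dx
Since d/dx[e^x]=+e^x, we get -5e^x+C

Answer: -5e^x+C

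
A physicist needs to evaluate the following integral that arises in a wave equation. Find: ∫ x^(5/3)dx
Power rule: ∫ x^(5/3) dx = x^(8/3)/(8/3)+C

Answer: (3/8)·x^(8/3)+C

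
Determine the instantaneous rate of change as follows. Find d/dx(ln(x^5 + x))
Chain rule: d/dx[ln(u)]=u'/u where u=x^5 + x
u'=5x^4 + 1

Answer: (5x^4 + 1)/(x^5 + x)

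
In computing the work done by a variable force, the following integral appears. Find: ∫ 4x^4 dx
Using power rule: ∫ 4x^4 dx=4/5 x^5+C=(4/5)x^5+C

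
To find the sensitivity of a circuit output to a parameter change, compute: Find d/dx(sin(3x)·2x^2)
Product rule: (fg)'=f'g + fg'
f=sin(3x), f'=3·cos(3x)
g=2x^2, g'=4x

Answer: 6·cos(3x)·x^2 + 4·sin(3x)·x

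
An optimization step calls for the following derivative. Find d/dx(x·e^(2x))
Product rule: (fg)' = f'g+fg'
f = x, f' = 1
g = e^(2x), g' = 2·e^(2x)

Answer: e^(2x)+2x·e^(2x)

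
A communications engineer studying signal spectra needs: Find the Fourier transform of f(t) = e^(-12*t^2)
The Fourier transform of a Gaussian e^(-a * t^2) is sqrt(pi/a) * e^(-omega^2/(4a)).
With a=12: F(omega)=sqrt(pi/12) * e^(-omega^2/48)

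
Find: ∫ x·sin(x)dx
By parts: u = x, dv = sin(x) dx
du = dx, v = -cos(x)
= -x·cos(x) + sin(x) + C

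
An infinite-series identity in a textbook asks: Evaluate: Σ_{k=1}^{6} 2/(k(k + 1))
Partial fractions: 2/(k(k + 1))=2/k - 2/(k + 1)
Telescoping sum: 2(1 - 1/7)=2·6/7

Answer: 12/7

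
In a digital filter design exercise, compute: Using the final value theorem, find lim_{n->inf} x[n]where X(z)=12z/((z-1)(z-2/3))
Final value theorem: lim x[n]=lim_{z->1} (z-1) * X(z)
(z-1) * X(z)=12z/(z-2/3)
As z->1: 12/(1-2/3)=12/(1/3)=36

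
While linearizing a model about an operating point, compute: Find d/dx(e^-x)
Chain rule: d/dx[e^u]=e^u · u' where u=-x
u'=-1

Answer: -1·e^-x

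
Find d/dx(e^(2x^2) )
Chain rule: d/dx[e^u]=e^u · u' where u=2x^2
u'=4x

Answer: 4x·e^(2x^2)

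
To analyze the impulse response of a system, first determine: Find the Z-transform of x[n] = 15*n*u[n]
Z{n*u[n]} = z/(z-1)^2
By linearity: Z{15*n*u[n]} = 15z/(z-1)^2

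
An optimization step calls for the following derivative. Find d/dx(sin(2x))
Chain rule: d/dx[sin(u)] = cos(u)·u' where u = 2x
u' = 2

Answer: 2·cos(2x)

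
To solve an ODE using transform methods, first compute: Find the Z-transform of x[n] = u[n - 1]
Using the time-shift property: Z{u[n-1]}=z^(-1) * z/(z-1)
=z^(0)/(z-1)

Answer: 1/(z-1)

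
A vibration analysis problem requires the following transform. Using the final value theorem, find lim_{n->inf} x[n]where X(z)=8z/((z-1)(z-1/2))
Final value theorem: lim x[n] = lim_{z->1} (z-1)*X(z)
(z-1)*X(z) = 8z/(z-1/2)
As z->1: 8/(1 - 1/2) = 8/(1/2) = 16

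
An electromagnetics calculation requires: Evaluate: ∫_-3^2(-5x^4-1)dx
Step 1: Find antiderivative F(x) = -x^5 - x
Step 2: F(2) - F(-3) = -34 - (246) = -280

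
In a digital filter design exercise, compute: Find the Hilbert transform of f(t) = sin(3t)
The Hilbert transform shifts each frequency component by -pi/2.
H{sin(wt)}=-cos(wt)
With w=3: H{sin(3t)}=-cos(3t)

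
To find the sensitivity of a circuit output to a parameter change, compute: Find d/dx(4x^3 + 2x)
Power rule: d/dx(ax^n)=n·a·x^(n-1)
Term by term: 12·x^2+2

Answer: 12x^2+2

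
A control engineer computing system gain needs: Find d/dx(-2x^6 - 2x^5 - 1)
Power rule: d/dx(ax^n) = n·a·x^(n-1)
Term by term: -12·x^5 - 10·x^4

Answer: -12x^5 - 10x^4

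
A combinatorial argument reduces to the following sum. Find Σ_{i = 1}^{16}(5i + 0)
=5·Σ i + 0·16=5·136 + 0=680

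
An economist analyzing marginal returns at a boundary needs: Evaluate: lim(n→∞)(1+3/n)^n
This is the definition of e^3: lim(1+3/n)^n = e^3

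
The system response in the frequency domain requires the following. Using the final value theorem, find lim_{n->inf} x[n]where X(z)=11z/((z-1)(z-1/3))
Final value theorem: lim x[n]=lim_{z->1} (z-1)*X(z)
(z-1)*X(z)=11z/(z-1/3)
As z->1: 11/(1 - 1/3)=11/(2/3)=33/2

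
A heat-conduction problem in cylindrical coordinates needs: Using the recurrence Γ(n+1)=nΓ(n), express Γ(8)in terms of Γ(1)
Γ(8) = 7Γ(7) = 7·6Γ(6) = ... = 7!·Γ(1) = 5040·Γ(1)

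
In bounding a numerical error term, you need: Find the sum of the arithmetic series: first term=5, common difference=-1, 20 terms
Last term: a_n = 5 + (20 - 1)·-1 = -14
Sum = n(a_1 + a_n)/2 = 20(5 + (-14))/2 = -90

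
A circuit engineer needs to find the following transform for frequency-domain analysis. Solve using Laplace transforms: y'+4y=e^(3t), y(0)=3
Take L: sY - 3+4Y = 1/(s-3)
Y(s+4) = 1/(s-3)+3
Y = 1/((s-3)(s+4))+3/(s+4)
Partial fractions: 1/((s-3)(s+4)) = (1/7)/(s-3) - (1/7)/(s+4)
So Y = (1/7)/(s-3)+(20/7)/(s+4)
Inverse Laplace transform (L^(-1){1/(s-3)} = e^(3t), L^(-1){1/(s+4)} = e^(-4t)):

Answer: y(t) = (1/7)·e^(3t)+(20/7)·e^(-4t)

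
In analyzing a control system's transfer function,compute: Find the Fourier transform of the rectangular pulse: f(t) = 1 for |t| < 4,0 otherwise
F(omega)=integral from -4 to 4 of e^(-j * omega * t) dt
=2 * sin(4 * omega)/omega=8 * sinc(4 * omega/pi)

Answer: 2 * sin(4 * omega)/omega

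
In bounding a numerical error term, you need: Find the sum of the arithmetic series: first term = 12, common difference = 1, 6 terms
Last term: a_n = 12 + (6 - 1)·1 = 17
Sum = n(a_1 + a_n)/2 = 6(12 + 17)/2 = 87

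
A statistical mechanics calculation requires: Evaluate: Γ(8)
Γ(n)=(n-1)! for positive integers
Γ(8)=7!=5040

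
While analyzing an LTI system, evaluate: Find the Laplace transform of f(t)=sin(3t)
L{sin(wt)}=w/(s²+w²)
L{sin(3t)}=3/(s²+9)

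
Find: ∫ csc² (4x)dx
Since d/dx[-cot(4x)] = 4csc²(4x), integral = -cot(4x)/4 + C

Answer: (-1/4)cot(4x) + C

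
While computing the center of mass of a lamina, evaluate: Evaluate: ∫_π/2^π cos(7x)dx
Antiderivative: sin(7x)/7
Evaluate at bounds: [sin(7·π)/7] - [sin(7·π/2)/7]
= ((0) - (-1))/7 = 1/7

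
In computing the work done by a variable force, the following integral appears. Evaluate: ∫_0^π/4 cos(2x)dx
Antiderivative: sin(2x)/2
Evaluate at bounds: [sin(2·π/4)/2] - [sin(2·0)/2]
= ((1) - (0))/2 = 1/2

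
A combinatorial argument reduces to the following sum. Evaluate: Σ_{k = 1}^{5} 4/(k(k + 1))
Partial fractions: 4/(k(k + 1))=4/k - 4/(k + 1)
Telescoping sum: 4(1 - 1/6)=4·5/6

Answer: 10/3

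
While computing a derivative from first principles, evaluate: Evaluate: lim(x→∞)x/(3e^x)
Apply L'Hôpital 1 times (∞/∞ each time):
Eventually get 1!/(3e^x) → 0

Answer: 0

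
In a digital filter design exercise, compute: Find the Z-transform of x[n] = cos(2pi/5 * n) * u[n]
Z{cos(w0*n)*u[n]} = z(z - cos(w0))/(z^2 - 2z*cos(w0) + 1)
With w0 = 2pi/5: X(z) = z(z - cos(2pi/5))/(z^2 - 2z*cos(2pi/5) + 1)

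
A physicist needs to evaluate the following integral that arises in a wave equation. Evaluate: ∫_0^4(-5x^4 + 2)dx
Step 1: Find antiderivative F(x)=-x^5 + 2x
Step 2: F(4) - F(0)=-1016 - (0)=-1016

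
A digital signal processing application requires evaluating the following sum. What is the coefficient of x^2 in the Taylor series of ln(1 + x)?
ln(1+x)=Σ (-1)^(n+1) x^n/n
Coefficient of x^2=(-1)^3/2=-1/2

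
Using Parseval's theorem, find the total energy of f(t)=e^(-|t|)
Parseval's theorem: E=integral |f(t)|^2 dt=(1/2pi) integral |F(omega)|^2 domega
E=integral_{-inf}^{inf} e^(-2|t|) dt=2*integral_0^inf e^(-2t) dt=2/(2*1)=1/1

Answer: 1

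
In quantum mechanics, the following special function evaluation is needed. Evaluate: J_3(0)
J_n(0)=0 for all n > 0 (Bessel function of first kind)
J_3(0)=0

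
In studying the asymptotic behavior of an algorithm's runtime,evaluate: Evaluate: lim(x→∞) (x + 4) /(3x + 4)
Divide numerator and denominator by x:
lim (1+4/x)/(3+4/x)=1/3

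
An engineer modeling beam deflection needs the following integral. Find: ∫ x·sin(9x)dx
By parts: u = x, dv = sin(9x) dx
du = dx, v = -cos(9x)/9
= -x·cos(9x)/9 + sin(9x)/9² + C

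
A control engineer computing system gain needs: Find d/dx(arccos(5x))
d/dx[arccos(u)]=-u'/√(1-u²), u=5x, u'=5

Answer: -5/√(1 - 25x²)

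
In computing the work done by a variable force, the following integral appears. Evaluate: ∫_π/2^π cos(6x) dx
Antiderivative: sin(6x)/6
Evaluate at bounds: [sin(6·π)/6] - [sin(6·π/2)/6]
= ((0) - (0))/6 = 0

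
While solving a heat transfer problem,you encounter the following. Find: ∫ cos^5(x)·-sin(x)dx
Let u=cos(x), du=-sin(x) dx
∫ u^5 du=u^6/6+C

Answer: cos^6(x)/6+C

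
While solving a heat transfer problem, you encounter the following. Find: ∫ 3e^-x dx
Since d/dx[e^-x] = - e^-x, we get -3e^-x + C

Answer: -3e^-x + C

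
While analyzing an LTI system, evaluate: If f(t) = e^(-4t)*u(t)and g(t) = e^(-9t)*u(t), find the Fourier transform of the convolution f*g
By the convolution theorem: F{f * g}=F(omega) * G(omega)
F(omega)=1/(4 + j * omega), G(omega)=1/(9 + j * omega)
F{f * g}=1/((4 + j * omega)(9 + j * omega))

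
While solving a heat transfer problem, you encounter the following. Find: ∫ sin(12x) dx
Using substitution u=12x: ∫ sin(u) du/12=-cos(u)/12+C

Answer: (-1/12)cos(12x)+C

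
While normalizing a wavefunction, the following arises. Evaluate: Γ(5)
Γ(n) = (n-1)! for positive integers
Γ(5) = 4! = 24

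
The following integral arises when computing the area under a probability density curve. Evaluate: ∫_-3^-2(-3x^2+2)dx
Step 1: Find antiderivative F(x)=-x^3 + 2x
Step 2: F(-2) - F(-3)=4 - (21)=-17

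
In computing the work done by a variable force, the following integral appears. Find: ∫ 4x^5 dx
Using power rule: ∫ 4x^5 dx = 4/6 x^6 + C = (2/3)x^6 + C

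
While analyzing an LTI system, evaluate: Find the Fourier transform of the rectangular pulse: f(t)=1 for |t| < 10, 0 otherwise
F(omega) = integral from -10 to 10 of e^(-j * omega * t) dt
= 2 * sin(10 * omega)/omega = 20 * sinc(10 * omega/pi)

Answer: 2 * sin(10 * omega)/omega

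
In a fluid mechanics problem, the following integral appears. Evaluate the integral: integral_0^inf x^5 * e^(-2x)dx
This is a Gamma integral. Substitute u=2x (du=2 dx):
integral_0^inf x^5*e^(-2x) dx=(1/2^6) integral_0^inf u^5*e^(-u) du
=Gamma(6)/2^6=5!/2^6=120/64

Answer: 15/8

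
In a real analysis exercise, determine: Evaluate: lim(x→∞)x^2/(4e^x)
Apply L'Hôpital 2 times (∞/∞ each time):
Eventually get 2!/(4e^x) → 0

Answer: 0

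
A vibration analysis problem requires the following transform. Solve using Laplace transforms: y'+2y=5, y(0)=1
Take L of both sides: sY(s) - 1 + 2Y(s)=5/s
Y(s)(s + 2)=5/s + 1
Y(s)=5/(s(s + 2)) + 1/(s + 2)
Partial fractions: 5/(s(s + 2))=(5/2)/s - (5/2)/(s + 2)
So Y(s)=(5/2)/s - (3/2)/(s + 2)
Inverse transform (L^(-1){1/s}=1, L^(-1){1/(s + 2)}=e^(-2t)):

Answer: y(t)=5/2 - (3/2)·e^(-2t)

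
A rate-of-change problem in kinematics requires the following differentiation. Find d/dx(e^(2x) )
Chain rule: d/dx[e^u]=e^u · u' where u=2x
u'=2

Answer: 2·e^(2x)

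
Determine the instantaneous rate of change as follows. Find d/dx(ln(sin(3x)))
Chain rule: d/dx[ln(u)]=u'/u where u=sin(3x)
u'=3cos(3x)

Answer: (3cos(3x))/(sin(3x))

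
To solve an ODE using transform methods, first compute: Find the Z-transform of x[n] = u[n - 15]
Using the time-shift property: Z{u[n-15]}=z^(-15) * z/(z-1)
=z^(-14)/(z-1)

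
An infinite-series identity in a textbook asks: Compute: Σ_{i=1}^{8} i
Using formula: Σ i^1 = n(n+1)/2 = 8·9/2 = 36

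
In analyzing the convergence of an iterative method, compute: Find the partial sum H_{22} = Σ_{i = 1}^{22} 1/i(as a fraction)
H_22 = 1+1/2+1/3+...+1/22
= 19093197/5173168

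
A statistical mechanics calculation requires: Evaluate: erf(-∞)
erf(-∞)=-1 (the error function is odd, so erf(-∞)=-erf(∞)=-1)

Answer: -1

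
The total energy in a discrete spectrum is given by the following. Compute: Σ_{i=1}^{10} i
Using formula: Σ i^1=n(n + 1)/2=10·11/2=55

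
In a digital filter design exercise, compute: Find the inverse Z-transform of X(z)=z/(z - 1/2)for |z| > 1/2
Standard pair: z/(z-a) <-> a^n * u[n] for causal signals
With a=1/2: x[n]=(1/2)^n * u[n]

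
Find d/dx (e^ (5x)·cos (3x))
Product rule: (fg)'=f'g + fg'
f=e^(5x), f'=5·e^(5x)
g=cos(3x), g'=-3·sin(3x)

Answer: 5·e^(5x)·cos(3x) - 3·e^(5x)·sin(3x)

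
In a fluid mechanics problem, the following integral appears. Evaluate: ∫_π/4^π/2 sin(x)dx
Antiderivative: -cos(x)
Evaluate at bounds: [-cos(1·π/2)/1] - [-cos(1·π/4)/1]
=(-(0) + (√2/2))/1=√2/2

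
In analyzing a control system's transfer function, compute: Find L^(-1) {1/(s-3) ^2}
L^(-1){1/(s-a)^n}=t^(n-1)·e^(at)/(n-1)!
Here a=3, n=2: t^1·e^(3t)/1

Answer: t·e^(3t)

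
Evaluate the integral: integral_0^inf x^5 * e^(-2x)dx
This is a Gamma integral. Substitute u = 2x (du = 2 dx):
integral_0^inf x^5 * e^(-2x) dx = (1/2^6) integral_0^inf u^5 * e^(-u) du
= Gamma(6)/2^6 = 5!/2^6 = 120/64

Answer: 15/8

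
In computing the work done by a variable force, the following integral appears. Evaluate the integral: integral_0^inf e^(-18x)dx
integral_0^inf e^(-18x) dx = [-1/18*e^(-18x)]_0^inf
= 0 - (-1/18) = 1/18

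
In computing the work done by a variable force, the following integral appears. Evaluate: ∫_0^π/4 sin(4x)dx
Antiderivative: -cos(4x)/4
Evaluate at bounds: [-cos(4·π/4)/4] - [-cos(4·0)/4]
=(-(-1)+(1))/4=1/2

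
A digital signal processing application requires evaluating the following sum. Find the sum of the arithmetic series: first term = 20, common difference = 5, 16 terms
Last term: a_n=20+(16-1)·5=95
Sum=n(a_1+a_n)/2=16(20+95)/2=920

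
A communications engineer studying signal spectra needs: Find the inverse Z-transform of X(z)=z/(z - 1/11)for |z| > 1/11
Standard pair: z/(z-a) <-> a^n * u[n] for causal signals
With a = 1/11: x[n] = (1/11)^n * u[n]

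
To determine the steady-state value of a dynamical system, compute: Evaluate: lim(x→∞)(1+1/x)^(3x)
Rewrite as [(1 + 1/x)^x]^3.
lim(1 + 1/x)^x = e^1, so limit = (e^1)^3 = e^3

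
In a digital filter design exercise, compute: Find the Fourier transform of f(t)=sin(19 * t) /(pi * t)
sin(W*t)/(pi*t) = (W/pi)*sinc(W*t/pi) is the impulse response of the ideal low-pass filter with cutoff W (here W = 19).
Its Fourier transform is a rectangular function:
F(omega) = 1 for |omega| < 19, 0 otherwise

Answer: rect(omega/38) [i.e., 1 for |omega| < 19, 0 otherwise]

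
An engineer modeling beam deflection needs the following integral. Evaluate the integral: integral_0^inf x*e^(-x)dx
This is a Gamma integral. Substitute u=1x:
integral_0^inf x*e^(-x) dx=(1/1^2) integral_0^inf u^1*e^(-u) du
=Gamma(2)/1^2=1!/1^2=1/1

Answer: 1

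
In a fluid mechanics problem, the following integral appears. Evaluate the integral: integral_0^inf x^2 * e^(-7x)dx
This is a Gamma integral. Substitute u=7x (du=7 dx):
integral_0^inf x^2*e^(-7x) dx=(1/7^3) integral_0^inf u^2*e^(-u) du
=Gamma(3)/7^3=2!/7^3=2/343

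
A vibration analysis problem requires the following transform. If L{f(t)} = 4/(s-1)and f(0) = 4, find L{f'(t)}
L{f'(t)}=s·F(s) - f(0)=4s/(s-1) - 4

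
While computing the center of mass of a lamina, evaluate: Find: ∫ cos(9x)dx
Using substitution u = 9x: ∫ cos(u) du/9 = sin(u)/9+C

Answer: (1/9)sin(9x)+C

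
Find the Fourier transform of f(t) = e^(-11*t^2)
The Fourier transform of a Gaussian e^(-a*t^2) is sqrt(pi/a)*e^(-omega^2/(4a)).
With a=11: F(omega)=sqrt(pi/11)*e^(-omega^2/44)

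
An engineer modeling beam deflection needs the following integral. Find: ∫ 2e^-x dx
Since d/dx[e^-x] = - e^-x, we get -2e^-x + C

Answer: -2e^-x + C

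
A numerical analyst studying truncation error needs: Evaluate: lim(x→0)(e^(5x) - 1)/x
L'Hôpital (0/0): lim 5e^(5x)/1=5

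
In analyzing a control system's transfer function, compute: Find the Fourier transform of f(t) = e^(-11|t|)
Using the standard pair: F{e^(-a|t|)}=2a/(a^2 + omega^2)
With a=11: F(omega)=22/(121 + omega^2)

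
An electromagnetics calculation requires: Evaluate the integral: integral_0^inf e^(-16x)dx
integral_0^inf e^(-16x) dx = [-1/16 * e^(-16x)]_0^inf
= 0 - (-1/16) = 1/16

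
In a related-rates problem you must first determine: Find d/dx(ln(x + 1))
Chain rule: d/dx[ln(u)]=u'/u where u=x + 1
u'=1

Answer: (1)/(x + 1)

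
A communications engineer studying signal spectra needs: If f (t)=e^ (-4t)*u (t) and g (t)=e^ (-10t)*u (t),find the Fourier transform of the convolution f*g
By the convolution theorem: F{f * g} = F(omega) * G(omega)
F(omega) = 1/(4+j * omega), G(omega) = 1/(10+j * omega)
F{f * g} = 1/((4+j * omega)(10+j * omega))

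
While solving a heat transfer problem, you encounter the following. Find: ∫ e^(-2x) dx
Since d/dx[e^(-2x)] = -2e^(-2x), we get -1/2 e^(-2x) + C

Answer: (-1/2)e^(-2x) + C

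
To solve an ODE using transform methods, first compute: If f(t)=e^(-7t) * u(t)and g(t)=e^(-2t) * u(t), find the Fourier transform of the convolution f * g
By the convolution theorem: F{f*g}=F(omega)*G(omega)
F(omega)=1/(7+j*omega), G(omega)=1/(2+j*omega)
F{f*g}=1/((7+j*omega)(2+j*omega))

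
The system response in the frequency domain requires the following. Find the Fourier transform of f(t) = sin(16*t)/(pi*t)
sin(W * t)/(pi * t)=(W/pi) * sinc(W * t/pi) is the impulse response of the ideal low-pass filter with cutoff W (here W=16).
Its Fourier transform is a rectangular function:
F(omega)=1 for |omega| < 16, 0 otherwise

Answer: rect(omega/32) [i.e., 1 for |omega| < 16, 0 otherwise]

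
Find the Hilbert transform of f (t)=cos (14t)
The Hilbert transform shifts each frequency component by -pi/2.
H{cos(wt)} = sin(wt)
With w = 14: H{cos(14t)} = sin(14t)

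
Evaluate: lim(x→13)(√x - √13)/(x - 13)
Multiply by conjugate (√x+√13)/(√x+√13):
= (x - 13)/((x - 13)(√x+√13)) = 1/(√x+√13)
As x → 13: 1/(2√13)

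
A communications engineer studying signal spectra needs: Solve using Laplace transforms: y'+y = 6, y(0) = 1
Take L of both sides: sY(s)-1+Y(s)=6/s
Y(s)(s+1)=6/s+1
Y(s)=6/(s(s+1))+1/(s+1)
Partial fractions: 6/(s(s+1))=6/s - 6/(s+1)
So Y(s)=6/s - 5/(s+1)
Inverse transform (L^(-1){1/s}=1, L^(-1){1/(s+1)}=e^(-t)):

Answer: y(t)=6-5·e^(-t)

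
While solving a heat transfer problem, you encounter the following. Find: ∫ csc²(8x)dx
Since d/dx[-cot(8x)] = 8csc²(8x), integral = -cot(8x)/8 + C

Answer: (-1/8)cot(8x) + C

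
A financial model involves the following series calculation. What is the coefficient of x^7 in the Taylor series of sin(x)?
sin(x)=Σ (-1)^k x^(2k + 1)/(2k + 1)!
For x^7: (-1)^3/7!=-1/5040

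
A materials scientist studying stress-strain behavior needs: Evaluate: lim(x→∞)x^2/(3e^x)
Apply L'Hôpital 2 times (∞/∞ each time):
Eventually get 2!/(3e^x) → 0

Answer: 0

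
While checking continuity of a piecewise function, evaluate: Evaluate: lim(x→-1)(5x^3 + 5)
Polynomial is continuous, so substitute x=-1:
5·(-1)^3+5=0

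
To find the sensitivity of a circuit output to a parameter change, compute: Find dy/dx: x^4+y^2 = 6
Differentiate: 4x^3 + 2y·(dy/dx) = 0
dy/dx = -4x^3/(2y)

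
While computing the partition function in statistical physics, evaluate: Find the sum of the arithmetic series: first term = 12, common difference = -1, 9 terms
Last term: a_n = 12+(9-1)·-1 = 4
Sum = n(a_1+a_n)/2 = 9(12+4)/2 = 72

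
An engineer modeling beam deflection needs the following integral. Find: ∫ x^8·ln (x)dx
By parts: u = ln(x), dv = x^8 dx
du = 1/x dx, v = x^9/9
= x^9·ln(x)/9 - ∫ x^8/9 dx
= x^9·ln(x)/9 - x^9/81+C

Answer: x^9(ln(x)/9-1/81)+C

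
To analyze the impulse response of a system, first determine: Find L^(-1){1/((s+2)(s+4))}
Partial fractions: 1/((s + 2)(s + 4)) = A/(s + 2) + B/(s + 4)
Cover-up: A = 1/(s + 4)|_{s = -2} = 1/2; B = 1/(s + 2)|_{s = -4} = -1/2
L^(-1) = (1/2)e^(-2t) - (1/2)e^(-4t)

Answer: (1/2)(e^(-2t) - e^(-4t))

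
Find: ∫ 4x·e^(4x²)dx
Let u = 4x², du = 8x dx
∫ (1/2)e^u du = e^u/2 + C

Answer: e^(4x²)/2 + C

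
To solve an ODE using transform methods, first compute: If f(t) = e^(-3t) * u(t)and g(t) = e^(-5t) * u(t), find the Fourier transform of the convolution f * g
By the convolution theorem: F{f * g} = F(omega) * G(omega)
F(omega) = 1/(3+j * omega), G(omega) = 1/(5+j * omega)
F{f * g} = 1/((3+j * omega)(5+j * omega))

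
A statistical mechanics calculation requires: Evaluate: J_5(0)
J_n(0)=0 for all n > 0 (Bessel function of first kind)
J_5(0)=0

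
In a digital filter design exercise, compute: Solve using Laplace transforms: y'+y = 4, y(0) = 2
Take L of both sides: sY(s) - 2 + Y(s)=4/s
Y(s)(s + 1)=4/s + 2
Y(s)=4/(s(s + 1)) + 2/(s + 1)
Partial fractions: 4/(s(s + 1))=4/s - 4/(s + 1)
So Y(s)=4/s - 2/(s + 1)
Inverse transform (L^(-1){1/s}=1, L^(-1){1/(s + 1)}=e^(-t)):

Answer: y(t)=4 - 2·e^(-t)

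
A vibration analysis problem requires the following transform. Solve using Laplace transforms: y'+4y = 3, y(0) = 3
Take L of both sides: sY(s) - 3 + 4Y(s) = 3/s
Y(s)(s + 4) = 3/s + 3
Y(s) = 3/(s(s + 4)) + 3/(s + 4)
Partial fractions: 3/(s(s + 4)) = (3/4)/s - (3/4)/(s + 4)
So Y(s) = (3/4)/s + (9/4)/(s + 4)
Inverse transform (L^(-1){1/s} = 1, L^(-1){1/(s + 4)} = e^(-4t)):

Answer: y(t) = 3/4 + (9/4)·e^(-4t)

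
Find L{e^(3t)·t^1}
First shifting: L{e^(at)f(t)}=F(s-a)
L{t^1}=1/s^2
Shift s → s-3: 1/(s-3)^2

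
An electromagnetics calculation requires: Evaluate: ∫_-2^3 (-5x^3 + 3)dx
Step 1: Find antiderivative F(x) = (-5/4)x^4+3x
Step 2: F(3) - F(-2) = -369/4 - (-26) = -265/4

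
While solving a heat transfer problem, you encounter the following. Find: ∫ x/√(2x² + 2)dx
Let u=2x² + 2, du=4x dx
∫ (1/4)·u^(-1/2) du=√u/2 + C

Answer: √(2x² + 2)/2 + C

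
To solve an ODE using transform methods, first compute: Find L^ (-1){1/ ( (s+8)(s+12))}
Partial fractions: 1/((s+8)(s+12)) = A/(s+8)+B/(s+12)
Cover-up: A = 1/(s+12)|_{s = -8} = 1/4; B = 1/(s+8)|_{s = -12} = -1/4
L^(-1) = (1/4)e^(-8t) - (1/4)e^(-12t)

Answer: (1/4)(e^(-8t) - e^(-12t))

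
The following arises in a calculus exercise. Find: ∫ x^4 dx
Using power rule: ∫ x^4 dx=1/5 x^5 + C=(1/5)x^5 + C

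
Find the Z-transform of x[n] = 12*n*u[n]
Z{n*u[n]}=z/(z-1)^2
By linearity: Z{12*n*u[n]}=12z/(z-1)^2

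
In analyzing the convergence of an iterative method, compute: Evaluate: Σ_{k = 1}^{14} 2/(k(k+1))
Partial fractions: 2/(k(k+1)) = 2/k - 2/(k+1)
Telescoping sum: 2(1-1/15) = 2·14/15

Answer: 28/15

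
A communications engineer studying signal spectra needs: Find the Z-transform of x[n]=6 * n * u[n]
Z{n*u[n]}=z/(z-1)^2
By linearity: Z{6*n*u[n]}=6z/(z-1)^2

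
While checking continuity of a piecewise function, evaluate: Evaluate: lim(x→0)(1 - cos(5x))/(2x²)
Using 1-cos(u) ≈ u²/2 for small u:
(1-cos(5x)) ≈ (5x)²/2=25x²/2
So limit=25/(2·2)=25/4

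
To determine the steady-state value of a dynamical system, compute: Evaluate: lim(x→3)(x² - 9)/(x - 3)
Factor: (x² - 9)=(x-3)(x+3)
Cancel (x-3): lim(x→3) (x+3)=6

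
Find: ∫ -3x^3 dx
Using power rule: ∫ -3x^3 dx = -3/4 x^4 + C = (-3/4)x^4 + C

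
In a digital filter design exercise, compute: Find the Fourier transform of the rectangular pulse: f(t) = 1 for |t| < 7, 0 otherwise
F(omega)=integral from -7 to 7 of e^(-j * omega * t) dt
=2 * sin(7 * omega)/omega=14 * sinc(7 * omega/pi)

Answer: 2 * sin(7 * omega)/omega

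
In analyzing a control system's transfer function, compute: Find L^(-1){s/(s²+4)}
L^(-1){s/(s²+w²)}=cos(wt)
Here w=2

Answer: cos(2t)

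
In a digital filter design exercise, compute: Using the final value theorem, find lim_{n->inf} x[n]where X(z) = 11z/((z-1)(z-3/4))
Final value theorem: lim x[n] = lim_{z->1} (z-1)*X(z)
(z-1)*X(z) = 11z/(z-3/4)
As z->1: 11/(1 - 3/4) = 11/(1/4) = 44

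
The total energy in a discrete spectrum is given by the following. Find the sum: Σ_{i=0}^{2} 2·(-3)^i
Geometric series: S=a(1 - r^n)/(1 - r)
a=2, r=-3, n=3
S=2(1+27)/4=14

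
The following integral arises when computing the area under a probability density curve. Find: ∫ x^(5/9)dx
Power rule: ∫ x^(5/9) dx = x^(14/9)/(14/9) + C

Answer: (9/14)·x^(14/9) + C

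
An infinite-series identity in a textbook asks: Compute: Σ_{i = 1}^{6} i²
Using formula: Σ i^2 = n(n+1)(2n+1)/6 = 6·7·13/6 = 91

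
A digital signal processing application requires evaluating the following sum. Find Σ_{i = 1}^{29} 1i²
= 1·n(n+1)(2n+1)/6 = 1·29·30·59/6 = 8555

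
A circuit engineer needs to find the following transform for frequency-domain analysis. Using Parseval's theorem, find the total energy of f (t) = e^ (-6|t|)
Parseval's theorem: E=integral |f(t)|^2 dt=(1/2pi) integral |F(omega)|^2 domega
E=integral_{-inf}^{inf} e^(-12|t|) dt=2 * integral_0^inf e^(-12t) dt=2/(2 * 6)=1/6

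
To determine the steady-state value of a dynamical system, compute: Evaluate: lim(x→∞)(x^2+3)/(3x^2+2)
Divide numerator and denominator by x^2:
lim (1+3/x^2)/(3+2/x^2) = 1/3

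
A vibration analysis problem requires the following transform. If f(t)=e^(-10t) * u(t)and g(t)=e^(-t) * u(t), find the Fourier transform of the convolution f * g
By the convolution theorem: F{f * g} = F(omega) * G(omega)
F(omega) = 1/(10 + j * omega), G(omega) = 1/(1 + j * omega)
F{f * g} = 1/((10 + j * omega)(1 + j * omega))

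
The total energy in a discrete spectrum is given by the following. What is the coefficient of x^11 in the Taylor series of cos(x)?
cos(x) has only even powers. Coefficient of x^11 = 0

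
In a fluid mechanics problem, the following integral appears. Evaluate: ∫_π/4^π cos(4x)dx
Antiderivative: sin(4x)/4
Evaluate at bounds: [sin(4·π)/4] - [sin(4·π/4)/4]
=((0) - (0))/4=0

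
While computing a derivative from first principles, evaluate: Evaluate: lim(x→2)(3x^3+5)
Polynomial is continuous, so substitute x=2:
3·2^3+5=29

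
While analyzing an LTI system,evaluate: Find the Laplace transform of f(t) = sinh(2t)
L{sinh(at)}=a/(s²-a²)
L{sinh(2t)}=2/(s²-4)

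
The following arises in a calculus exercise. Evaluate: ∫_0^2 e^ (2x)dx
Antiderivative: (1/2)e^(2x)
Evaluate: (1/2)(e^4-1)

Answer: (e^4-1)/2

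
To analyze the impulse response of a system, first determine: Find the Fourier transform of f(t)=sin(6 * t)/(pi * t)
sin(W * t)/(pi * t) = (W/pi) * sinc(W * t/pi) is the impulse response of the ideal low-pass filter with cutoff W (here W = 6).
Its Fourier transform is a rectangular function:
F(omega) = 1 for |omega| < 6, 0 otherwise

Answer: rect(omega/12) [i.e., 1 for |omega| < 6, 0 otherwise]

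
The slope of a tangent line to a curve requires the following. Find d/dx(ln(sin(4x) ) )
Chain rule: d/dx[ln(u)]=u'/u where u=sin(4x)
u'=4cos(4x)

Answer: (4cos(4x))/(sin(4x))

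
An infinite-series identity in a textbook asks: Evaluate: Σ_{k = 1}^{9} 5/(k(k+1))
Partial fractions: 5/(k(k+1)) = 5/k - 5/(k+1)
Telescoping sum: 5(1-1/10) = 5·9/10

Answer: 9/2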